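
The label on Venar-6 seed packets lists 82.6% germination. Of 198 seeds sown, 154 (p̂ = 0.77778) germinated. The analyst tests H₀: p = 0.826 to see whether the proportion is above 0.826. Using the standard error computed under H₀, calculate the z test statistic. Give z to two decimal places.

z = -1.79

p̂ = 154/198 ≈ 0.7778.
Under H₀, SE = √(0.826·0.174/198) = √(0.000725879) = 0.0269.
z = (0.7778 − 0.826)/0.0269 = -0.0482/0.0269 = -1.79.
p-value = P(Z > -1.790) ≈ 0.9633.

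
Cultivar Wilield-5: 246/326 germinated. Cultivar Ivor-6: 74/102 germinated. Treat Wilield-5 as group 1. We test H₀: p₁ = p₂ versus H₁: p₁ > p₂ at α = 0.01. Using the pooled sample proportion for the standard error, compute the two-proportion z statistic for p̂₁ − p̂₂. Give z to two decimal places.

p̂₁ = 246/326 = 0.7546, p̂₂ = 74/102 = 0.7255.
Pooled p̂ = (246+74)/(326+102) = 320/428 = 0.7477.
SE = √(p̂(1−p̂)(1/n₁+1/n₂)) = √(0.7477·0.2523·0.0128714) = √(0.00242836) = 0.0493.
z = (0.7546 − 0.7255)/0.0493 = 0.0291/0.0493 = 0.59.
p-value = P(Z > 0.591) ≈ 0.2773, so at α = 0.01 we fail to reject H₀.

z = 0.59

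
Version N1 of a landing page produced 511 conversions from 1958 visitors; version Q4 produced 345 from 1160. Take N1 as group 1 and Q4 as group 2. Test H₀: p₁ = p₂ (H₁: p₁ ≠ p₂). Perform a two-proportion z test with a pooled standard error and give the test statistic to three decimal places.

z = -2.203

p̂₁ = 511/1958 ≈ 0.26098, p̂₂ = 345/1160 ≈ 0.29741.
Pooled p̂ = (511+345)/(1958+1160) = 856/3118 = 0.27453.
SE = √(p̂(1−p̂)(1/n₁+1/n₂)) = √(0.27453·0.72547·0.00137279) = √(0.000273413) = 0.01654.
z = (0.26098 − 0.29741)/0.01654 = -0.03643/0.01654 = -2.203.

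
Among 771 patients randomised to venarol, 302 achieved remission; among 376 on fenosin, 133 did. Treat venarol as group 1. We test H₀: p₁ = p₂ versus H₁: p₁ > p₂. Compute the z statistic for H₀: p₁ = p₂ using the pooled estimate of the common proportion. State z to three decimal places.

p̂₁ = 302/771 ≈ 0.39170, p̂₂ = 133/376 ≈ 0.35372.
Pooled p̂ = (302+133)/(771+376) = 435/1147 = 0.37925.
SE = √(p̂(1−p̂)(1/n₁+1/n₂)) = √(0.37925·0.62075·0.00395659) = √(0.000931459) = 0.03052.
z = (0.39170 − 0.35372)/0.03052 = 0.03798/0.03052 = 1.244.
p-value = P(Z > 1.244) ≈ 0.1067.

z = 1.244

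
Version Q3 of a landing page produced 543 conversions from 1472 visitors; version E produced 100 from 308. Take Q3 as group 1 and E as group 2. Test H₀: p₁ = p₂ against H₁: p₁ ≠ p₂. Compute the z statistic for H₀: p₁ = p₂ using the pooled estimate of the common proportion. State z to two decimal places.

p̂₁ = 543/1472 = 0.3689, p̂₂ = 100/308 = 0.3247.
Pooled p̂ = (543+100)/(1472+308) = 643/1780 = 0.3612.
SE = √(p̂(1−p̂)(1/n₁+1/n₂)) = √(0.3612·0.6388·0.0039261) = √(0.000905926) = 0.0301.
z = (0.3689 − 0.3247)/0.0301 = 0.0442/0.0301 = 1.47.

z = 1.47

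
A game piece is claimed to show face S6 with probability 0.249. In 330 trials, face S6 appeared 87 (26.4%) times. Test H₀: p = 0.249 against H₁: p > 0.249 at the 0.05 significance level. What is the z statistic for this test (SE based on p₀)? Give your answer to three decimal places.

p̂ = 87/330 = 0.26364.
Standard error under H₀: √(0.249×0.751/330) = 0.02380.
z = (0.26364 − 0.249)/0.02380 = 0.01464/0.02380 = 0.615.
p-value = P(Z > 0.615) ≈ 0.2693. With α = 0.05, fail to reject H₀.

z = 0.615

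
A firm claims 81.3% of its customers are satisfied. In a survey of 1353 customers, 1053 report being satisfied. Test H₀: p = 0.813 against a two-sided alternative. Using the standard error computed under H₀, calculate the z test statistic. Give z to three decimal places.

p̂ = 1053/1353 ≈ 0.77827.
Under H₀, SE = √(0.813·0.187/1353) = √(0.000112366) = 0.01060.
z = (0.77827 − 0.813)/0.01060 = -0.03473/0.01060 = -3.276.

z = -3.276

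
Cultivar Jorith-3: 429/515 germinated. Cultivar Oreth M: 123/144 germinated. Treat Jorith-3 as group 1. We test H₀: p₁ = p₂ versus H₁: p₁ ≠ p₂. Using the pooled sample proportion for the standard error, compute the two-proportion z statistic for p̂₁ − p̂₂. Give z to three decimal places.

z = -0.609

p̂₁ = 429/515 = 0.83301, p̂₂ = 123/144 = 0.85417.
Pooled p̂ = (429+123)/(515+144) = 552/659 = 0.83763.
SE = √(p̂(1−p̂)(1/n₁+1/n₂)) = √(0.83763·0.16237·0.00888619) = √(0.00120856) = 0.03476.
z = (0.83301 − 0.85417)/0.03476 = -0.02116/0.03476 = -0.609.
p-value = 2·P(Z > 0.609) ≈ 0.5428.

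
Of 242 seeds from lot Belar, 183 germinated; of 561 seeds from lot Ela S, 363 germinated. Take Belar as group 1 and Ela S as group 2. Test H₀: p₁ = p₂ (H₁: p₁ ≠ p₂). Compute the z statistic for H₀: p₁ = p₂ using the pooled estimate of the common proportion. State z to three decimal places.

z = 3.042

p̂₁ = 183/242 = 0.75620, p̂₂ = 363/561 = 0.64706.
Pooled p̂ = (183+363)/(242+561) = 546/803 = 0.67995.
SE = √(0.217618 × 0.00591476) = 0.03588.
z = (0.75620 − 0.64706)/0.03588 = 0.10914/0.03588 = 3.042.
p-value = 2·P(Z > 3.042) ≈ 0.0023.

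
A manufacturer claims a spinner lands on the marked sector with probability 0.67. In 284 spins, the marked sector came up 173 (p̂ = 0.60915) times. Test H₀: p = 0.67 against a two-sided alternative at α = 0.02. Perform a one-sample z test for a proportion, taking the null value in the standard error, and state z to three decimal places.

p̂ = 173/284 = 0.60915.
SE = √(p₀(1−p₀)/n) = √(0.2211/284) = 0.02790.
z = (0.60915 − 0.67)/0.02790 = -0.06085/0.02790 = -2.181.
p-value = 2·P(Z > 2.181) ≈ 0.0292, so at α = 0.02 we fail to reject H₀.

z = -2.181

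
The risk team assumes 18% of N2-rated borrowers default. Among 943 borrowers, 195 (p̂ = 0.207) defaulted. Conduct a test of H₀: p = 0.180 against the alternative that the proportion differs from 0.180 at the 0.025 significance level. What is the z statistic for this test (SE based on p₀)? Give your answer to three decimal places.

p̂ = 195/943 ≈ 0.20679.
Under H₀, SE = √(0.18·0.82/943) = √(0.000156522) = 0.01251.
z = (0.20679 − 0.18)/0.01251 = 0.02679/0.01251 = 2.141.
p-value = 2·P(Z > 2.141) ≈ 0.0323. With α = 0.025, fail to reject H₀.

z = 2.141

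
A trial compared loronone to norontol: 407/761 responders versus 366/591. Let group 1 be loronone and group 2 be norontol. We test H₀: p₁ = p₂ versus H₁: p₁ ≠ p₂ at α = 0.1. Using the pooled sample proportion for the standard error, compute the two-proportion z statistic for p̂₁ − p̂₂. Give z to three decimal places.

p̂₁ = 407/761 = 0.534823, p̂₂ = 366/591 = 0.619289.
Pooled p̂ = (407+366)/(761+591) = 773/1352 = 0.571746.
SE = √(0.244853 × 0.00300611) = 0.027130.
z = (0.534823 − 0.619289)/0.027130 = -0.084466/0.027130 = -3.113.
Two-sided p-value ≈ 2·Φ(−3.113) = 0.0018. With α = 0.1, reject H₀.

z = -3.113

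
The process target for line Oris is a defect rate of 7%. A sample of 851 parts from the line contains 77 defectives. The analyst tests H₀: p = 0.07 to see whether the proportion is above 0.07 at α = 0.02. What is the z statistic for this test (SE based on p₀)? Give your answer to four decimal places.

z = 2.3418

p̂ = 77/851 = 0.0904818.
SE = √(p₀(1−p₀)/n) = √(0.0651/851) = 0.0087463.
z = (0.0904818 − 0.07)/0.0087463 = 0.0204818/0.0087463 = 2.3418.
p-value = P(Z > 2.342) ≈ 0.0096. With α = 0.02, reject H₀.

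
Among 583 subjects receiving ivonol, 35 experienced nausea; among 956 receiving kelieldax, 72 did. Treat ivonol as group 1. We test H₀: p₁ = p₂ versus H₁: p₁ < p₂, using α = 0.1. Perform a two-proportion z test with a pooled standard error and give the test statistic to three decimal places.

z = -1.143

p̂₁ = 35/583 ≈ 0.06003, p̂₂ = 72/956 ≈ 0.07531.
Pooled p̂ = (35+72)/(583+956) = 107/1539 = 0.06953.
SE = √(p̂(1−p̂)(1/n₁+1/n₂)) = √(0.06953·0.93047·0.00276129) = √(0.000178633) = 0.01337.
z = (0.06003 − 0.07531)/0.01337 = -0.01528/0.01337 = -1.143.
p-value = P(Z < -1.143) ≈ 0.1265. With α = 0.1, fail to reject H₀.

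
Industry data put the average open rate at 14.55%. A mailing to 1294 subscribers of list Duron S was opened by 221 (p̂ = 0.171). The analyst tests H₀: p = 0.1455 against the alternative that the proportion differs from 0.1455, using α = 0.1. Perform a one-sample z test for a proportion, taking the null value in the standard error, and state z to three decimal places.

p̂ = 221/1294 = 0.170788.
Under H₀, SE = √(0.1455·0.8545/1294) = √(9.60817e-05) = 0.009802.
z = (0.170788 − 0.1455)/0.009802 = 0.025288/0.009802 = 2.580.
p-value = 2·P(Z > 2.580) ≈ 0.0099. With α = 0.1, reject H₀.

z = 2.580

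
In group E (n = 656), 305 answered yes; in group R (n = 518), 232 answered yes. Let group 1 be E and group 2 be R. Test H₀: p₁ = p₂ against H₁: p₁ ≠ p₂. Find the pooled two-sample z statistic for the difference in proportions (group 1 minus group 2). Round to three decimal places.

z = 0.583

p̂₁ = 305/656 ≈ 0.46494, p̂₂ = 232/518 ≈ 0.44788.
Pooled p̂ = (305+232)/(656+518) = 537/1174 = 0.45741.
SE = √(p̂(1−p̂)(1/n₁+1/n₂)) = √(0.45741·0.54259·0.00345489) = √(0.000857456) = 0.02928.
z = (0.46494 − 0.44788)/0.02928 = 0.01706/0.02928 = 0.583.
Two-sided p-value ≈ 2·Φ(−0.583) = 0.5601.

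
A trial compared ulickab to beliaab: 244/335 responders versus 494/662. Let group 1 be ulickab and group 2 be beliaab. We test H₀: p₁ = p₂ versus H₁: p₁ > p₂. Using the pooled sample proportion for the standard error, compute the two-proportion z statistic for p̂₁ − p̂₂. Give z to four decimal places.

p̂₁ = 244/335 ≈ 0.728358, p̂₂ = 494/662 ≈ 0.746224.
Pooled p̂ = (244+494)/(335+662) = 738/997 = 0.740221.
SE = √(0.192294 × 0.00449565) = 0.029402.
z = (0.728358 − 0.746224)/0.029402 = -0.017866/0.029402 = -0.6076.

z = -0.6076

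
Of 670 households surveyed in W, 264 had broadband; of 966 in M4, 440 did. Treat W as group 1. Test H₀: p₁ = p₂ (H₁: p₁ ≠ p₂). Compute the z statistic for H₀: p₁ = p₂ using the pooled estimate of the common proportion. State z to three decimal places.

z = -2.469

p̂₁ = 264/670 ≈ 0.39403, p̂₂ = 440/966 ≈ 0.45549.
Pooled p̂ = (264+440)/(670+966) = 704/1636 = 0.43032.
SE = √(p̂(1−p̂)(1/n₁+1/n₂)) = √(0.43032·0.56968·0.00252773) = √(0.00061966) = 0.02489.
z = (0.39403 − 0.45549)/0.02489 = -0.06146/0.02489 = -2.469.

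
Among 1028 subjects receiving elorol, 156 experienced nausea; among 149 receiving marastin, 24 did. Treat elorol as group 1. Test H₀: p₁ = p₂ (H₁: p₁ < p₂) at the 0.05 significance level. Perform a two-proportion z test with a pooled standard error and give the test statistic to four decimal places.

p̂₁ = 156/1028 = 0.151751, p̂₂ = 24/149 = 0.161074.
Pooled p̂ = (156+24)/(1028+149) = 180/1177 = 0.152931.
SE = √(0.129543 × 0.00768417) = 0.031550.
z = (0.151751 − 0.161074)/0.031550 = -0.009323/0.031550 = -0.2955.
p-value = P(Z < -0.295) ≈ 0.3838, so at α = 0.05 we fail to reject H₀.

z = -0.2955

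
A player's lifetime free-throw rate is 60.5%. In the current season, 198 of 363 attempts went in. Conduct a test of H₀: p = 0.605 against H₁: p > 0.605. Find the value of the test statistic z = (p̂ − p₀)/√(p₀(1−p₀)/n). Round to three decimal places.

z = -2.321

p̂ = 198/363 = 0.54545.
SE = √(p₀(1−p₀)/n) = √(0.23897/363) = 0.02566.
z = (0.54545 − 0.605)/0.02566 = -0.05955/0.02566 = -2.321.
p-value = P(Z > -2.321) ≈ 0.9898.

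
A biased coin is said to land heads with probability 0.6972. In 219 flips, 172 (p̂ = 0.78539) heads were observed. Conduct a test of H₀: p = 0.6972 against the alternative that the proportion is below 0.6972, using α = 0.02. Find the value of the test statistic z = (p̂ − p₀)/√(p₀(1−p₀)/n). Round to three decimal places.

p̂ = 172/219 ≈ 0.78539.
Under H₀, SE = √(0.6972·0.3028/219) = √(0.000963982) = 0.03105.
z = (0.78539 − 0.6972)/0.03105 = 0.08819/0.03105 = 2.840.
p-value = P(Z < 2.840) ≈ 0.9977. With α = 0.02, fail to reject H₀.

z = 2.840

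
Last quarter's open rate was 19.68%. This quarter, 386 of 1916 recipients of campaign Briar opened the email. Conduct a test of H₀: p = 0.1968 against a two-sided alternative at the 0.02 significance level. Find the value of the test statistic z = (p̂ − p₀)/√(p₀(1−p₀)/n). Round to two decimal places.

p̂ = 386/1916 = 0.20146.
Under H₀, SE = √(0.1968·0.8032/1916) = √(8.24999e-05) = 0.00908.
z = (0.20146 − 0.1968)/0.00908 = 0.00466/0.00908 = 0.51.
p-value = 2·P(Z > 0.513) ≈ 0.6078; since p > α = 0.02, fail to reject H₀.

z = 0.51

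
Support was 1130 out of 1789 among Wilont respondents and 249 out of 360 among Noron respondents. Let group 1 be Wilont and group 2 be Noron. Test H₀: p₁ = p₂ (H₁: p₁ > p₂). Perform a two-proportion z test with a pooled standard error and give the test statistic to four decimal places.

z = -2.1672

p̂₁ = 1130/1789 ≈ 0.6316378, p̂₂ = 249/360 ≈ 0.6916667.
Pooled p̂ = (1130+249)/(1789+360) = 1379/2149 = 0.6416938.
SE = √(p̂(1−p̂)(1/n₁+1/n₂)) = √(0.6416938·0.3583062·0.00333675) = √(0.000767195) = 0.0276983.
z = (0.6316378 − 0.6916667)/0.0276983 = -0.0600289/0.0276983 = -2.1672.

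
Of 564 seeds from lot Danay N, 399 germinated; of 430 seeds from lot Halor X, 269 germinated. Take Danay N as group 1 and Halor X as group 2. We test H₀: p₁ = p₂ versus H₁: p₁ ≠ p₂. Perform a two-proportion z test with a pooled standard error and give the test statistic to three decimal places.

z = 2.724

p̂₁ = 399/564 = 0.70745, p̂₂ = 269/430 = 0.62558.
Pooled p̂ = (399+269)/(564+430) = 668/994 = 0.67203.
SE = √(p̂(1−p̂)(1/n₁+1/n₂)) = √(0.67203·0.32797·0.00409863) = √(0.000903358) = 0.03006.
z = (0.70745 − 0.62558)/0.03006 = 0.08187/0.03006 = 2.724.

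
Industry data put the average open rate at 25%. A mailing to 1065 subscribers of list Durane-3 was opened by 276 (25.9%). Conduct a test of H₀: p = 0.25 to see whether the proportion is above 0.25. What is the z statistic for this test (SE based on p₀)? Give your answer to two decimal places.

p̂ = 276/1065 ≈ 0.2592.
Under H₀, SE = √(0.25·0.75/1065) = √(0.000176056) = 0.0133.
z = (0.2592 − 0.25)/0.0133 = 0.0092/0.0133 = 0.69.

z = 0.69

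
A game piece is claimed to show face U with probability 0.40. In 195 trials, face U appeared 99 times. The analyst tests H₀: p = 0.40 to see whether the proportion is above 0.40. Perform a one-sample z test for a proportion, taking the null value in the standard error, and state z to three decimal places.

z = 3.070

p̂ = 99/195 ≈ 0.50769.
Standard error under H₀: √(0.4×0.6/195) = 0.03508.
z = (0.50769 − 0.4)/0.03508 = 0.10769/0.03508 = 3.070.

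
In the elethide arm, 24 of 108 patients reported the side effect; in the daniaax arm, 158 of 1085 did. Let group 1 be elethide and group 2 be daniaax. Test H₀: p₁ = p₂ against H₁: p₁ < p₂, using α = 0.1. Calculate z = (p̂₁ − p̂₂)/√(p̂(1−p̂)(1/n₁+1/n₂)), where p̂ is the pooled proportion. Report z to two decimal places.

z = 2.11

p̂₁ = 24/108 = 0.2222, p̂₂ = 158/1085 = 0.1456.
Pooled p̂ = (24+158)/(108+1085) = 182/1193 = 0.1526.
SE = √(p̂(1−p̂)(1/n₁+1/n₂)) = √(0.1526·0.8474·0.0101809) = √(0.00131622) = 0.0363.
z = (0.2222 − 0.1456)/0.0363 = 0.0766/0.0363 = 2.11.
p-value = P(Z < 2.111) ≈ 0.9826, so at α = 0.1 we fail to reject H₀.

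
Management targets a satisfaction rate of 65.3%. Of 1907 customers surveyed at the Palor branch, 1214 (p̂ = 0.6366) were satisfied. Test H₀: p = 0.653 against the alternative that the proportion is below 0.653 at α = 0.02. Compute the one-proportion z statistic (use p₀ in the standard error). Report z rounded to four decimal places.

z = -1.5043

p̂ = 1214/1907 ≈ 0.6366020.
SE = √(p₀(1−p₀)/n) = √(0.22659/1907) = 0.0109005.
z = (0.6366020 − 0.653)/0.0109005 = -0.0163980/0.0109005 = -1.5043.
p-value = P(Z < -1.504) ≈ 0.0662, so at α = 0.02 we fail to reject H₀.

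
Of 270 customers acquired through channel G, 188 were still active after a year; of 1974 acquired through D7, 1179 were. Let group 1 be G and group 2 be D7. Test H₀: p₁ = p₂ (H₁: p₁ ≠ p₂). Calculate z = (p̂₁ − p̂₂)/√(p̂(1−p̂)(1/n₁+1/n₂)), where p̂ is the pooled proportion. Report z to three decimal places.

p̂₁ = 188/270 ≈ 0.69630, p̂₂ = 1179/1974 ≈ 0.59726.
Pooled p̂ = (188+1179)/(270+1974) = 1367/2244 = 0.60918.
SE = √(p̂(1−p̂)(1/n₁+1/n₂)) = √(0.60918·0.39082·0.00421029) = √(0.00100238) = 0.03166.
z = (0.69630 − 0.59726)/0.03166 = 0.09904/0.03166 = 3.128.
p-value = 2·P(Z > 3.128) ≈ 0.0018.

z = 3.128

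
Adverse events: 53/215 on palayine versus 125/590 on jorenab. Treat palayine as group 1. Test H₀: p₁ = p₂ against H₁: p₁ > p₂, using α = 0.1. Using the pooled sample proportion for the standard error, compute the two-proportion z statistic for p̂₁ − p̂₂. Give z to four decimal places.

p̂₁ = 53/215 ≈ 0.246512, p̂₂ = 125/590 ≈ 0.211864.
Pooled p̂ = (53+125)/(215+590) = 178/805 = 0.221118.
SE = √(p̂(1−p̂)(1/n₁+1/n₂)) = √(0.221118·0.778882·0.00634608) = √(0.00109295) = 0.033060.
z = (0.246512 − 0.211864)/0.033060 = 0.034648/0.033060 = 1.0480.
p-value = P(Z > 1.048) ≈ 0.1473; since p > α = 0.1, fail to reject H₀.

z = 1.0480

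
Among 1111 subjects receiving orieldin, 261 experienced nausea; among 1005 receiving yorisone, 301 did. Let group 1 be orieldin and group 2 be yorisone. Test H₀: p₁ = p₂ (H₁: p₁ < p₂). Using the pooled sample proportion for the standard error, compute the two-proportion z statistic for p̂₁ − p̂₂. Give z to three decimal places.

p̂₁ = 261/1111 ≈ 0.234923, p̂₂ = 301/1005 ≈ 0.299502.
Pooled p̂ = (261+301)/(1111+1005) = 562/2116 = 0.265595.
SE = √(0.195055 × 0.00189511) = 0.019226.
z = (0.234923 − 0.299502)/0.019226 = -0.064579/0.019226 = -3.359.
p-value = P(Z < -3.359) ≈ 0.0004.

z = -3.359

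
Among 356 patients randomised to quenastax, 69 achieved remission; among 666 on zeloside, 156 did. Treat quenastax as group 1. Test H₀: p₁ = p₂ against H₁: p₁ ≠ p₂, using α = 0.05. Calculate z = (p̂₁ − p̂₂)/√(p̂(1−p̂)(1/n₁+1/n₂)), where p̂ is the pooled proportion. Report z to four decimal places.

p̂₁ = 69/356 ≈ 0.193820, p̂₂ = 156/666 ≈ 0.234234.
Pooled p̂ = (69+156)/(356+666) = 225/1022 = 0.220157.
SE = √(p̂(1−p̂)(1/n₁+1/n₂)) = √(0.220157·0.779843·0.00431049) = √(0.000740058) = 0.027204.
z = (0.193820 − 0.234234)/0.027204 = -0.040414/0.027204 = -1.4856.
p-value = 2·P(Z > 1.486) ≈ 0.1374, so at α = 0.05 we fail to reject H₀.

z = -1.4856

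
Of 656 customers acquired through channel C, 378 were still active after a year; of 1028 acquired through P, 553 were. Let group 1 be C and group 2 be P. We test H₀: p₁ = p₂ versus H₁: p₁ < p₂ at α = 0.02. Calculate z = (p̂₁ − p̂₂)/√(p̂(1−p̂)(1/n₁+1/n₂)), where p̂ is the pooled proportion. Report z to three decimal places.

z = 1.541

p̂₁ = 378/656 = 0.576220, p̂₂ = 553/1028 = 0.537938.
Pooled p̂ = (378+553)/(656+1028) = 931/1684 = 0.552850.
SE = √(p̂(1−p̂)(1/n₁+1/n₂)) = √(0.552850·0.447150·0.00249715) = √(0.000617313) = 0.024846.
z = (0.576220 − 0.537938)/0.024846 = 0.038282/0.024846 = 1.541.
p-value = P(Z < 1.541) ≈ 0.9383, so at α = 0.02 we fail to reject H₀.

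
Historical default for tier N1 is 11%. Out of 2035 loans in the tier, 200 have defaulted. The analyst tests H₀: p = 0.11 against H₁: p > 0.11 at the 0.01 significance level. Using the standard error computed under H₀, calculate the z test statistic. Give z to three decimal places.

z = -1.690

p̂ = 200/2035 = 0.098280.
Under H₀, SE = √(0.11·0.89/2035) = √(4.81081e-05) = 0.006936.
z = (0.098280 − 0.11)/0.006936 = -0.011720/0.006936 = -1.690.
p-value = P(Z > -1.690) ≈ 0.9545; since p > α = 0.01, fail to reject H₀.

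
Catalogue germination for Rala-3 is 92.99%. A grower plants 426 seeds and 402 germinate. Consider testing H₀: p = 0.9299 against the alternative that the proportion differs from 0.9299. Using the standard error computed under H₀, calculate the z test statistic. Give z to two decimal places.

p̂ = 402/426 = 0.9437.
Standard error under H₀: √(0.9299×0.0701/426) = 0.0124.
z = (0.9437 − 0.9299)/0.0124 = 0.0138/0.0124 = 1.11.
p-value = 2·P(Z > 1.113) ≈ 0.2659.

z = 1.11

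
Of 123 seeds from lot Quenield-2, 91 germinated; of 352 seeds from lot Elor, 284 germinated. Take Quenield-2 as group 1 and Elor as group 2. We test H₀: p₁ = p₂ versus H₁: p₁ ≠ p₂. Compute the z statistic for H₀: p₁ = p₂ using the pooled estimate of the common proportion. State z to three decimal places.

p̂₁ = 91/123 ≈ 0.73984, p̂₂ = 284/352 ≈ 0.80682.
Pooled p̂ = (91+284)/(123+352) = 375/475 = 0.78947.
SE = √(p̂(1−p̂)(1/n₁+1/n₂)) = √(0.78947·0.21053·0.010971) = √(0.00182343) = 0.04270.
z = (0.73984 − 0.80682)/0.04270 = -0.06698/0.04270 = -1.569.
p-value = 2·P(Z > 1.569) ≈ 0.1167.

z = -1.569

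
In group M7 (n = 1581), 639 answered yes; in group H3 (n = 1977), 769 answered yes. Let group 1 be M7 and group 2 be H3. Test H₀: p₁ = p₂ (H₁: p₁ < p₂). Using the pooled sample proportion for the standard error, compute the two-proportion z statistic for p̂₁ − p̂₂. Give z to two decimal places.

z = 0.92

p̂₁ = 639/1581 = 0.4042, p̂₂ = 769/1977 = 0.3890.
Pooled p̂ = (639+769)/(1581+1977) = 1408/3558 = 0.3957.
SE = √(p̂(1−p̂)(1/n₁+1/n₂)) = √(0.3957·0.6043·0.00113833) = √(0.000272205) = 0.0165.
z = (0.4042 − 0.3890)/0.0165 = 0.0152/0.0165 = 0.92.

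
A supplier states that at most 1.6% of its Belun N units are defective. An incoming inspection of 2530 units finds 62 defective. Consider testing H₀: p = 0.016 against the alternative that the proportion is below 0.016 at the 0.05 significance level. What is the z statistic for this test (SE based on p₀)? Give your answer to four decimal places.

z = 3.4098

p̂ = 62/2530 = 0.02450593.
Under H₀, SE = √(0.016·0.984/2530) = √(6.22292e-06) = 0.00249458.
z = (0.02450593 − 0.016)/0.00249458 = 0.00850593/0.00249458 = 3.4098.
p-value = P(Z < 3.410) ≈ 0.9997; since p > α = 0.05, fail to reject H₀.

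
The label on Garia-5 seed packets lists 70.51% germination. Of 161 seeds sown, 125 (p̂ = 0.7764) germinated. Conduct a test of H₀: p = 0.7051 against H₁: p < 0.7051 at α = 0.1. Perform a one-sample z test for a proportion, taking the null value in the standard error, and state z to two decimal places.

p̂ = 125/161 ≈ 0.77640.
Standard error under H₀: √(0.7051×0.2949/161) = 0.03594.
z = (0.77640 − 0.7051)/0.03594 = 0.07130/0.03594 = 1.98.
p-value = P(Z < 1.984) ≈ 0.9764; since p > α = 0.1, fail to reject H₀.

z = 1.98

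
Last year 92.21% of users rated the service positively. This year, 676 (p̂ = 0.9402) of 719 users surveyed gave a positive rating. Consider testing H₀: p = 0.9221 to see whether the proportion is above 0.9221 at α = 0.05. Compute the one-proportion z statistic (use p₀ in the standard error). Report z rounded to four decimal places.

z = 1.8103

p̂ = 676/719 ≈ 0.9401947.
Standard error under H₀: √(0.9221×0.0779/719) = 0.0099952.
z = (0.9401947 − 0.9221)/0.0099952 = 0.0180947/0.0099952 = 1.8103.
p-value = P(Z > 1.810) ≈ 0.0351, so at α = 0.05 we reject H₀.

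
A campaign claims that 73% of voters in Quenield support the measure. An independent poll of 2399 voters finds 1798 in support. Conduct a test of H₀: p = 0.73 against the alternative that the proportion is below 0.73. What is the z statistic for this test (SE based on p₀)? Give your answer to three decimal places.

p̂ = 1798/2399 ≈ 0.749479.
Under H₀, SE = √(0.73·0.27/2399) = √(8.21592e-05) = 0.009064.
z = (0.749479 − 0.73)/0.009064 = 0.019479/0.009064 = 2.149.

z = 2.149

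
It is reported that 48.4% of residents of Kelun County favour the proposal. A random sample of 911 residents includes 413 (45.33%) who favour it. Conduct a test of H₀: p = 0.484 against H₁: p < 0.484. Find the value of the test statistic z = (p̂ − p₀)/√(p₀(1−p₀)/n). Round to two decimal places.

p̂ = 413/911 ≈ 0.4533.
Under H₀, SE = √(0.484·0.516/911) = √(0.000274143) = 0.0166.
z = (0.4533 − 0.484)/0.0166 = -0.0307/0.0166 = -1.85.
p-value = P(Z < -1.851) ≈ 0.0321.

z = -1.85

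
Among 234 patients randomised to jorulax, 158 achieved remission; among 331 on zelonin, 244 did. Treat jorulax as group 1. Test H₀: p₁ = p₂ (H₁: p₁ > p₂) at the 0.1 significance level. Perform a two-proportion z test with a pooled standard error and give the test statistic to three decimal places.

z = -1.601

p̂₁ = 158/234 = 0.67521, p̂₂ = 244/331 = 0.73716.
Pooled p̂ = (158+244)/(234+331) = 402/565 = 0.71150.
SE = √(0.205266 × 0.00729465) = 0.03870.
z = (0.67521 − 0.73716)/0.03870 = -0.06195/0.03870 = -1.601.
p-value = P(Z > -1.601) ≈ 0.9453. With α = 0.1, fail to reject H₀.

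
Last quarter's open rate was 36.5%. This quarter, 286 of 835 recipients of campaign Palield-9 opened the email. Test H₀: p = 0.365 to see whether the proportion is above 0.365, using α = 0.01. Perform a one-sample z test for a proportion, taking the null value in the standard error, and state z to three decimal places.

z = -1.350

p̂ = 286/835 ≈ 0.34251.
Under H₀, SE = √(0.365·0.635/835) = √(0.000277575) = 0.01666.
z = (0.34251 − 0.365)/0.01666 = -0.02249/0.01666 = -1.350.
p-value = P(Z > -1.350) ≈ 0.9114, so at α = 0.01 we fail to reject H₀.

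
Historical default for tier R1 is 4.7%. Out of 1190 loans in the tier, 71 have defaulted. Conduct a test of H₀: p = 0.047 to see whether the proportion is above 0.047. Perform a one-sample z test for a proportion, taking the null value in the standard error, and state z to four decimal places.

p̂ = 71/1190 ≈ 0.059664.
Standard error under H₀: √(0.047×0.953/1190) = 0.006135.
z = (0.059664 − 0.047)/0.006135 = 0.012664/0.006135 = 2.0642.
p-value = P(Z > 2.064) ≈ 0.0195.

z = 2.0642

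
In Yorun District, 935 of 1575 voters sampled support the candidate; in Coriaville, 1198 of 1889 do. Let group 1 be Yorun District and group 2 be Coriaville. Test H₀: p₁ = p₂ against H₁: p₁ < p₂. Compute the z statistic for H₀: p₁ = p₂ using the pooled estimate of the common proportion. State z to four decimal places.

z = -2.4430

p̂₁ = 935/1575 = 0.593651, p̂₂ = 1198/1889 = 0.634198.
Pooled p̂ = (935+1198)/(1575+1889) = 2133/3464 = 0.615762.
SE = √(0.236599 × 0.0011643) = 0.016597.
z = (0.593651 − 0.634198)/0.016597 = -0.040547/0.016597 = -2.4430.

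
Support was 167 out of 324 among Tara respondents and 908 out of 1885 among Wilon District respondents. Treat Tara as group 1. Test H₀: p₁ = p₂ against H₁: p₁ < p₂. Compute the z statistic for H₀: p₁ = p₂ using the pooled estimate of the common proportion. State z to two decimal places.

z = 1.12

p̂₁ = 167/324 = 0.5154, p̂₂ = 908/1885 = 0.4817.
Pooled p̂ = (167+908)/(324+1885) = 1075/2209 = 0.4866.
SE = √(p̂(1−p̂)(1/n₁+1/n₂)) = √(0.4866·0.5134·0.00361692) = √(0.000903586) = 0.0301.
z = (0.5154 − 0.4817)/0.0301 = 0.0337/0.0301 = 1.12.
p-value = P(Z < 1.122) ≈ 0.8691.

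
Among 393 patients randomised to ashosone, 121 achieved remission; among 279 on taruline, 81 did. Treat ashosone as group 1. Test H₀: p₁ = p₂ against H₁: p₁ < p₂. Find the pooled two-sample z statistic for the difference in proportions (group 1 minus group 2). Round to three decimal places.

p̂₁ = 121/393 = 0.30789, p̂₂ = 81/279 = 0.29032.
Pooled p̂ = (121+81)/(393+279) = 202/672 = 0.30060.
SE = √(p̂(1−p̂)(1/n₁+1/n₂)) = √(0.30060·0.69940·0.00612876) = √(0.0012885) = 0.03590.
z = (0.30789 − 0.29032)/0.03590 = 0.01757/0.03590 = 0.489.
p-value = P(Z < 0.489) ≈ 0.6877.

z = 0.489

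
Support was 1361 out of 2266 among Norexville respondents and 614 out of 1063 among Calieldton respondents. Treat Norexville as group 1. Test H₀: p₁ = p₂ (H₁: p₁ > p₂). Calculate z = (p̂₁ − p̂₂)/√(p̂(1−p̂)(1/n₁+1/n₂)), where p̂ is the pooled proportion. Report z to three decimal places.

p̂₁ = 1361/2266 = 0.60062, p̂₂ = 614/1063 = 0.57761.
Pooled p̂ = (1361+614)/(2266+1063) = 1975/3329 = 0.59327.
SE = √(0.2413 × 0.00138204) = 0.01826.
z = (0.60062 − 0.57761)/0.01826 = 0.02301/0.01826 = 1.260.

z = 1.260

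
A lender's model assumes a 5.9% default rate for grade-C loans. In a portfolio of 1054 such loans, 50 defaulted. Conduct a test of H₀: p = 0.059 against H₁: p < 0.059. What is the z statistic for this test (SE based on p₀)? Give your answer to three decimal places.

z = -1.593

p̂ = 50/1054 = 0.047438.
Standard error under H₀: √(0.059×0.941/1054) = 0.007258.
z = (0.047438 − 0.059)/0.007258 = -0.011562/0.007258 = -1.593.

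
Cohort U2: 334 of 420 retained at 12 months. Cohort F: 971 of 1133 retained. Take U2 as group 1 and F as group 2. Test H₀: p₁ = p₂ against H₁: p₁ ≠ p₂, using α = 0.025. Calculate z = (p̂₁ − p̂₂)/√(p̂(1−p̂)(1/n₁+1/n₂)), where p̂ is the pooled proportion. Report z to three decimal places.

p̂₁ = 334/420 = 0.79524, p̂₂ = 971/1133 = 0.85702.
Pooled p̂ = (334+971)/(420+1133) = 1305/1553 = 0.84031.
SE = √(p̂(1−p̂)(1/n₁+1/n₂)) = √(0.84031·0.15969·0.00326356) = √(0.000437937) = 0.02093.
z = (0.79524 − 0.85702)/0.02093 = -0.06178/0.02093 = -2.952.
p-value = 2·P(Z > 2.952) ≈ 0.0032. With α = 0.025, reject H₀.

z = -2.952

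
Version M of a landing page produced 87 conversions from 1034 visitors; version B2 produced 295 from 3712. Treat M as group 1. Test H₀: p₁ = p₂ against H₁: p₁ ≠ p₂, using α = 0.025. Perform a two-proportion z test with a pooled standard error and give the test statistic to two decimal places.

p̂₁ = 87/1034 ≈ 0.08414, p̂₂ = 295/3712 ≈ 0.07947.
Pooled p̂ = (87+295)/(1034+3712) = 382/4746 = 0.08049.
SE = √(0.0740104 × 0.00123651) = 0.00957.
z = (0.08414 − 0.07947)/0.00957 = 0.00467/0.00957 = 0.49.
Two-sided p-value ≈ 2·Φ(−0.488) = 0.6256. With α = 0.025, fail to reject H₀.

z = 0.49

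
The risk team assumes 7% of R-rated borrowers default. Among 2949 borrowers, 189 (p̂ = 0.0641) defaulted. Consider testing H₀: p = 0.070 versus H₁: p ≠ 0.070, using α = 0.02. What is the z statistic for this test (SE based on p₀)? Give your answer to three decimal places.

z = -1.258

p̂ = 189/2949 ≈ 0.064090.
Standard error under H₀: √(0.07×0.93/2949) = 0.004698.
z = (0.064090 − 0.07)/0.004698 = -0.005910/0.004698 = -1.258.
Two-sided p-value ≈ 2·Φ(−1.258) = 0.2084. With α = 0.02, fail to reject H₀.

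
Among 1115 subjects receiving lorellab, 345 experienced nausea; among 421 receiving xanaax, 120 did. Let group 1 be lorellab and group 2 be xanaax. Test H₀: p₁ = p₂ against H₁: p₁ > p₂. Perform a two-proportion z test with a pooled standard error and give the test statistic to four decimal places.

p̂₁ = 345/1115 = 0.309417, p̂₂ = 120/421 = 0.285036.
Pooled p̂ = (345+120)/(1115+421) = 465/1536 = 0.302734.
SE = √(p̂(1−p̂)(1/n₁+1/n₂)) = √(0.302734·0.697266·0.00327216) = √(0.000690708) = 0.026281.
z = (0.309417 − 0.285036)/0.026281 = 0.024381/0.026281 = 0.9277.
p-value = P(Z > 0.928) ≈ 0.1768.

z = 0.9277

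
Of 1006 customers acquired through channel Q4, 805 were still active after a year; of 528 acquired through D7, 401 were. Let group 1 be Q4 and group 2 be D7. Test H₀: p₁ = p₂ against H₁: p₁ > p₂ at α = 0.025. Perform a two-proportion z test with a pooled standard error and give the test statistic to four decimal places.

p̂₁ = 805/1006 = 0.800199, p̂₂ = 401/528 = 0.759470.
Pooled p̂ = (805+401)/(1006+528) = 1206/1534 = 0.786180.
SE = √(0.168101 × 0.00288798) = 0.022033.
z = (0.800199 − 0.759470)/0.022033 = 0.040729/0.022033 = 1.8485.
p-value = P(Z > 1.849) ≈ 0.0323. With α = 0.025, fail to reject H₀.

z = 1.8485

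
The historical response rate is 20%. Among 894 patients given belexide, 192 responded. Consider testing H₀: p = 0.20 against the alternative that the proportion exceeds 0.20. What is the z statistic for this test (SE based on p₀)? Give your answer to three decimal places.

z = 1.104

p̂ = 192/894 = 0.21477.
SE = √(p₀(1−p₀)/n) = √(0.16/894) = 0.01338.
z = (0.21477 − 0.2)/0.01338 = 0.01477/0.01338 = 1.104.
p-value = P(Z > 1.104) ≈ 0.1349.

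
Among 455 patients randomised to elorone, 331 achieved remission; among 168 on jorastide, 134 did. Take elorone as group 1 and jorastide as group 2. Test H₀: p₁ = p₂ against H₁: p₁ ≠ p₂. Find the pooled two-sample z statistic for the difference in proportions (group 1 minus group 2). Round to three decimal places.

z = -1.786

p̂₁ = 331/455 ≈ 0.72747, p̂₂ = 134/168 ≈ 0.79762.
Pooled p̂ = (331+134)/(455+168) = 465/623 = 0.74639.
SE = √(0.189293 × 0.00815018) = 0.03928.
z = (0.72747 − 0.79762)/0.03928 = -0.07015/0.03928 = -1.786.
p-value = 2·P(Z > 1.786) ≈ 0.0741.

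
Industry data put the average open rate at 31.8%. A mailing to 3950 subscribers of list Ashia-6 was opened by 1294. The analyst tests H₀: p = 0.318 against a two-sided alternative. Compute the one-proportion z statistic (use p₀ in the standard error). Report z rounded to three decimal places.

p̂ = 1294/3950 = 0.327595.
Standard error under H₀: √(0.318×0.682/3950) = 0.007410.
z = (0.327595 − 0.318)/0.007410 = 0.009595/0.007410 = 1.295.
p-value = 2·P(Z > 1.295) ≈ 0.1954.

z = 1.295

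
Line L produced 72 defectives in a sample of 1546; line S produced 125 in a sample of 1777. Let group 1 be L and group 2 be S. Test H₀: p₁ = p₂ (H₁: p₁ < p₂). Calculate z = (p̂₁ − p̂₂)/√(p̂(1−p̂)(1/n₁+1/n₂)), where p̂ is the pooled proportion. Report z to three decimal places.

z = -2.894

p̂₁ = 72/1546 ≈ 0.046572, p̂₂ = 125/1777 ≈ 0.070343.
Pooled p̂ = (72+125)/(1546+1777) = 197/3323 = 0.059284.
SE = √(0.0557692 × 0.00120958) = 0.008213.
z = (0.046572 − 0.070343)/0.008213 = -0.023771/0.008213 = -2.894.
p-value = P(Z < -2.894) ≈ 0.0019.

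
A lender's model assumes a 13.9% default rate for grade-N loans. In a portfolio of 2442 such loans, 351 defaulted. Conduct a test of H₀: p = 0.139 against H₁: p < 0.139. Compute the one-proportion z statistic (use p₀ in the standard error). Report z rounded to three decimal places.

p̂ = 351/2442 = 0.14373.
Under H₀, SE = √(0.139·0.861/2442) = √(4.90086e-05) = 0.00700.
z = (0.14373 − 0.139)/0.00700 = 0.00473/0.00700 = 0.676.
p-value = P(Z < 0.676) ≈ 0.7506.

z = 0.676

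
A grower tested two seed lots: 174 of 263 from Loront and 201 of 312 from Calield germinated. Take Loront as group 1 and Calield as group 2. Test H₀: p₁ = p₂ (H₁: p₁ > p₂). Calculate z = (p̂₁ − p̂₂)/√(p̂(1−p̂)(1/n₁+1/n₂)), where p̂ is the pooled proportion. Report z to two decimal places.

z = 0.44

p̂₁ = 174/263 ≈ 0.6616, p̂₂ = 201/312 ≈ 0.6442.
Pooled p̂ = (174+201)/(263+312) = 375/575 = 0.6522.
SE = √(0.226843 × 0.00700741) = 0.0399.
z = (0.6616 − 0.6442)/0.0399 = 0.0174/0.0399 = 0.44.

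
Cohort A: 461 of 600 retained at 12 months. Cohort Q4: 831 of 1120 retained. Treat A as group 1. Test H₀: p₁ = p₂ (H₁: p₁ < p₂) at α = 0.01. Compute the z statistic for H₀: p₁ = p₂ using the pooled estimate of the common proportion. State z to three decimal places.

p̂₁ = 461/600 ≈ 0.76833, p̂₂ = 831/1120 ≈ 0.74196.
Pooled p̂ = (461+831)/(600+1120) = 1292/1720 = 0.75116.
SE = √(p̂(1−p̂)(1/n₁+1/n₂)) = √(0.75116·0.24884·0.00255952) = √(0.000478419) = 0.02187.
z = (0.76833 − 0.74196)/0.02187 = 0.02637/0.02187 = 1.206.
p-value = P(Z < 1.206) ≈ 0.8860; since p > α = 0.01, fail to reject H₀.

z = 1.206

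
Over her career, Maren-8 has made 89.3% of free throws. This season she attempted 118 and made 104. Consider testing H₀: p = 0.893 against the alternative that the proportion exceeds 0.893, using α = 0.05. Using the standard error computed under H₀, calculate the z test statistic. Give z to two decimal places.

z = -0.41

p̂ = 104/118 ≈ 0.8814.
SE = √(p₀(1−p₀)/n) = √(0.095551/118) = 0.0285.
z = (0.8814 − 0.893)/0.0285 = -0.0116/0.0285 = -0.41.
p-value = P(Z > -0.409) ≈ 0.6588; since p > α = 0.05, fail to reject H₀.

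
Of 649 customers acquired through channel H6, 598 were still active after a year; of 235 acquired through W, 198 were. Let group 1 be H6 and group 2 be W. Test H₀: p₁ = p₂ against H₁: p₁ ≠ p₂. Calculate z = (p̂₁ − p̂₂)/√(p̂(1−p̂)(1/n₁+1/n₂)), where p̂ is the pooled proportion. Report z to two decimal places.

p̂₁ = 598/649 ≈ 0.9214, p̂₂ = 198/235 ≈ 0.8426.
Pooled p̂ = (598+198)/(649+235) = 796/884 = 0.9005.
SE = √(0.0896378 × 0.00579615) = 0.0228.
z = (0.9214 − 0.8426)/0.0228 = 0.0788/0.0228 = 3.46.

z = 3.46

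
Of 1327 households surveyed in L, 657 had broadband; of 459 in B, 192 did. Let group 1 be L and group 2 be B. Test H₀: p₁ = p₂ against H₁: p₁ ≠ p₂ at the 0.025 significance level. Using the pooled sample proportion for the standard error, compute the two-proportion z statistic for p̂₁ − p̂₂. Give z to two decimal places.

z = 2.84

p̂₁ = 657/1327 = 0.4951, p̂₂ = 192/459 = 0.4183.
Pooled p̂ = (657+192)/(1327+459) = 849/1786 = 0.4754.
SE = √(0.249393 × 0.00293223) = 0.0270.
z = (0.4951 − 0.4183)/0.0270 = 0.0768/0.0270 = 2.84.
p-value = 2·P(Z > 2.840) ≈ 0.0045; since p < α = 0.025, reject H₀.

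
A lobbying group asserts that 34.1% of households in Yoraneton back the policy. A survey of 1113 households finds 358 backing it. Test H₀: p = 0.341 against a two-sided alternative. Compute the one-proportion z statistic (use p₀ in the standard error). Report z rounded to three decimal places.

p̂ = 358/1113 ≈ 0.32165.
Under H₀, SE = √(0.341·0.659/1113) = √(0.000201904) = 0.01421.
z = (0.32165 − 0.341)/0.01421 = -0.01935/0.01421 = -1.362.

z = -1.362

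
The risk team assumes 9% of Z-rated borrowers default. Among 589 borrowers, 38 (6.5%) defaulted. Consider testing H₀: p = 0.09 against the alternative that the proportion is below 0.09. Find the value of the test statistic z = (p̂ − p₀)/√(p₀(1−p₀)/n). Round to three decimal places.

p̂ = 38/589 ≈ 0.06452.
Under H₀, SE = √(0.09·0.91/589) = √(0.000139049) = 0.01179.
z = (0.06452 − 0.09)/0.01179 = -0.02548/0.01179 = -2.161.
p-value = P(Z < -2.161) ≈ 0.0153.

z = -2.161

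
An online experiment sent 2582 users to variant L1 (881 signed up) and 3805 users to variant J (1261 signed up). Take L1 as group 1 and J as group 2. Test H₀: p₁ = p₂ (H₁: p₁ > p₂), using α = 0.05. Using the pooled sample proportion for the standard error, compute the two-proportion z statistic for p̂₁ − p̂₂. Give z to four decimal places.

z = 0.8143

p̂₁ = 881/2582 = 0.341208, p̂₂ = 1261/3805 = 0.331406.
Pooled p̂ = (881+1261)/(2582+3805) = 2142/6387 = 0.335369.
SE = √(p̂(1−p̂)(1/n₁+1/n₂)) = √(0.335369·0.664631·0.000650109) = √(0.000144907) = 0.012038.
z = (0.341208 − 0.331406)/0.012038 = 0.009802/0.012038 = 0.8143.
p-value = P(Z > 0.814) ≈ 0.2077, so at α = 0.05 we fail to reject H₀.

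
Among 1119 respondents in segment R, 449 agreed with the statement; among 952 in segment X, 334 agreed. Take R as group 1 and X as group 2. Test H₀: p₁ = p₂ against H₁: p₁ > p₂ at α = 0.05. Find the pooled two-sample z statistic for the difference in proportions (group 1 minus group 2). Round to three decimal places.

p̂₁ = 449/1119 = 0.40125, p̂₂ = 334/952 = 0.35084.
Pooled p̂ = (449+334)/(1119+952) = 783/2071 = 0.37808.
SE = √(0.235135 × 0.00194408) = 0.02138.
z = (0.40125 − 0.35084)/0.02138 = 0.05041/0.02138 = 2.358.
p-value = P(Z > 2.358) ≈ 0.0092, so at α = 0.05 we reject H₀.

z = 2.358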